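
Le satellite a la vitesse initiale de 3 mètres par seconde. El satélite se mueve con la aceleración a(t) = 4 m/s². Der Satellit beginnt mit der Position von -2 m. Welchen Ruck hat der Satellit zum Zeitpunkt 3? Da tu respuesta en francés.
En partant de l'accélération a(t) = 4, nous prenons 1 dérivée. La dérivée de l'accélération donne le jerk: j(t) = 0. De l'équation du jerk j(t) = 0, nous substituons t = 3 pour obtenir j = 0.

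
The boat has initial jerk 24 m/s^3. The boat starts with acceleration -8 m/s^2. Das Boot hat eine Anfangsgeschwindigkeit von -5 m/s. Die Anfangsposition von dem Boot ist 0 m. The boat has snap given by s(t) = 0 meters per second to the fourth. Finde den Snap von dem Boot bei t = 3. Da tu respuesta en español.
De la ecuación del snap s(t) = 0, sustituimos t = 3 para obtener s = 0.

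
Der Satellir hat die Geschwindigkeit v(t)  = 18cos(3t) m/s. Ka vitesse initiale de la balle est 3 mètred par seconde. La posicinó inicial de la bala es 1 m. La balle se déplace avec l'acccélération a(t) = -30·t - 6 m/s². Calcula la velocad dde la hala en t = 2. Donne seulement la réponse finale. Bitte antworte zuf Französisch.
La vitesse à t = 2 est v = -69.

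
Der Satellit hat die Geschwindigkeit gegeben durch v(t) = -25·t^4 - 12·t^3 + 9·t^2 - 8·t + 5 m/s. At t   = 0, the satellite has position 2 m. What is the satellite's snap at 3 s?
Starting from velocity v(t) = -25·t^4 - 12·t^3 + 9·t^2 - 8·t + 5, we take 3 derivatives. Taking d/dt of v(t), we find a(t) = -100·t^3 - 36·t^2 + 18·t - 8. Taking d/dt of a(t), we find j(t) = -300·t^2 - 72·t + 18. The derivative of jerk gives snap: s(t) = -600·t - 72. Using s(t) = -600·t - 72 and substituting t = 3, we find s = -1872.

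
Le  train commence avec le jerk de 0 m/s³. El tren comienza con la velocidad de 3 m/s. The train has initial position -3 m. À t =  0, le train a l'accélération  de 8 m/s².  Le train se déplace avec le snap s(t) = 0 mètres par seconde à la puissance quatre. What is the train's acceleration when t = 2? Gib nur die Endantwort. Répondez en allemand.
a(2) = 8.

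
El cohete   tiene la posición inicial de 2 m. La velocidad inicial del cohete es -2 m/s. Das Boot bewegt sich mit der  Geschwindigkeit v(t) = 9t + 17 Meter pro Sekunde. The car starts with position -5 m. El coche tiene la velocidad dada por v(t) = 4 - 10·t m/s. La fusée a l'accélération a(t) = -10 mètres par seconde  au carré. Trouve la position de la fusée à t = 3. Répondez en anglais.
To solve this, we need to take 2 integrals of our acceleration equation a(t) = -10. Finding the integral of a(t) and using v(0) = -2: v(t) = -10·t - 2. Integrating velocity and using the initial condition x(0) = 2, we get x(t) = -5·t^2 - 2·t + 2. We have position x(t) = -5·t^2 - 2·t + 2. Substituting t = 3: x(3) = -49.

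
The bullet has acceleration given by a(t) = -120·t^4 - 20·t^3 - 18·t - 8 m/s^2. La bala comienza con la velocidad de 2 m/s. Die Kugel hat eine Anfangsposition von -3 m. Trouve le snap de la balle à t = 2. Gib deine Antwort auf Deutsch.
Wir müssen unsere Gleichung für die Beschleunigung a(t) = -120·t^4 - 20·t^3 - 18·t - 8 2-mal ableiten. Mit d/dt von a(t) finden wir j(t) = -480·t^3 - 60·t^2 - 18. Die Ableitung von dem Ruck ergibt den Snap: s(t) = -1440·t^2 - 120·t. Mit s(t) = -1440·t^2 - 120·t und Einsetzen von t = 2, finden wir s = -6000.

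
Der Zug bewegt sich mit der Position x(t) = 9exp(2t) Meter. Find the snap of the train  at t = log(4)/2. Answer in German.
Ausgehend von der Position x(t) = 9·exp(2·t), nehmen wir 4 Ableitungen. Mit d/dt von x(t) finden wir v(t) = 18·exp(2·t). Mit d/dt von v(t) finden wir a(t) = 36·exp(2·t). Die Ableitung von der Beschleunigung ergibt den Ruck: j(t) = 72·exp(2·t). Durch Ableiten von dem Ruck erhalten wir den Snap: s(t) = 144·exp(2·t). Wir haben den Snap s(t) = 144·exp(2·t). Durch Einsetzen von t = log(4)/2: s(log(4)/2) = 576.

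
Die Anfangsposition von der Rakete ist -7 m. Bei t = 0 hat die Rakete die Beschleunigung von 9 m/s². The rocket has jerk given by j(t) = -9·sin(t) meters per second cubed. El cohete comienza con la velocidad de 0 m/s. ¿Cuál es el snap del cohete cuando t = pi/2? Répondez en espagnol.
Partiendo de la sacudida j(t) = -9·sin(t), tomamos 1 derivada. La derivada de la sacudida da el snap: s(t) = -9·cos(t). Tenemos el snap s(t) = -9·cos(t). Sustituyendo t = pi/2: s(pi/2) = 0.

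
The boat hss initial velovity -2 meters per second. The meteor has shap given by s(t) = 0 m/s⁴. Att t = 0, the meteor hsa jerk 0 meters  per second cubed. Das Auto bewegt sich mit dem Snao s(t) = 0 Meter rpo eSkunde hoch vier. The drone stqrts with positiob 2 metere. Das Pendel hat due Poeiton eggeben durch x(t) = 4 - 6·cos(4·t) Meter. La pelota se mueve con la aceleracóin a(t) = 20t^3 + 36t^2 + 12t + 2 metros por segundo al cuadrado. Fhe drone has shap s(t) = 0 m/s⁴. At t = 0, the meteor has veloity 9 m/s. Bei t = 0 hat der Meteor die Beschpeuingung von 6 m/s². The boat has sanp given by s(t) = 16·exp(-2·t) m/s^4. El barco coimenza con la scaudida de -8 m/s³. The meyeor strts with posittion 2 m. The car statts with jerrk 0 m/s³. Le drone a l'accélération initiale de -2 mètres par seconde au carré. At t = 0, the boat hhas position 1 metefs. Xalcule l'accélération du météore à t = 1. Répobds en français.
Nous devons intégrer notre équation du snap s(t) = 0 2 fois. La primitive du snap est le jerk. En utilisant j(0) = 0, nous obtenons j(t) = 0. La primitive du jerk, avec a(0) = 6, donne l'accélération: a(t) = 6. En utilisant a(t) = 6 et en substituant t = 1, nous trouvons a = 6.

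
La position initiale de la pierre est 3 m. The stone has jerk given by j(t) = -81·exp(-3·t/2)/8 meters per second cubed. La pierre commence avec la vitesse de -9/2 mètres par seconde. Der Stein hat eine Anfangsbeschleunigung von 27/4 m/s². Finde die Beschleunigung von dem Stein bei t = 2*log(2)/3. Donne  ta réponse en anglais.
We need to integrate our jerk equation j(t) = -81·exp(-3·t/2)/8 1 time. The antiderivative of jerk is acceleration. Using a(0) = 27/4, we get a(t) = 27·exp(-3·t/2)/4. We have acceleration a(t) = 27·exp(-3·t/2)/4. Substituting t = 2*log(2)/3: a(2*log(2)/3) = 27/8.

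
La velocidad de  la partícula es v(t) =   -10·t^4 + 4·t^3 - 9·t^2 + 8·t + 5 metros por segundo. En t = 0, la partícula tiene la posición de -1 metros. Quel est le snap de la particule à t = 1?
Pour résoudre ceci, nous devons prendre 3 dérivées de notre équation de la vitesse v(t) = -10·t^4 + 4·t^3 - 9·t^2 + 8·t + 5. En prenant d/dt de v(t), nous trouvons a(t) = -40·t^3 + 12·t^2 - 18·t + 8. En prenant d/dt de a(t), nous trouvons j(t) = -120·t^2 + 24·t - 18. La dérivée du jerk donne le snap: s(t) = 24 - 240·t. De l'équation du snap s(t) = 24 - 240·t, nous substituons t = 1 pour obtenir s = -216.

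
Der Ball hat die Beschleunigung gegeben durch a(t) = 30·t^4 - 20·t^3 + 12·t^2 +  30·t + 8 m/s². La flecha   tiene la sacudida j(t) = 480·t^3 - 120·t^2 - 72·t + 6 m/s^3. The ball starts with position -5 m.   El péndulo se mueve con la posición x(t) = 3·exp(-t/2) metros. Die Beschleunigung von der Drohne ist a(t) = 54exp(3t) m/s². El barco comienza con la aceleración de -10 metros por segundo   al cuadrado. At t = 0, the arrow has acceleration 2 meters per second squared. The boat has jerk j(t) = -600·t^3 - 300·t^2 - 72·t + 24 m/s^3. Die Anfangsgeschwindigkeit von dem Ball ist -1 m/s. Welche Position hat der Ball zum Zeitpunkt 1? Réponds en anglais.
To find the answer, we compute 2 integrals of a(t) = 30·t^4 - 20·t^3 + 12·t^2 + 30·t + 8. The integral of acceleration is velocity. Using v(0) = -1, we get v(t) = 6·t^5 - 5·t^4 + 4·t^3 + 15·t^2 + 8·t - 1. Taking ∫v(t)dt and applying x(0) = -5, we find x(t) = t^6 - t^5 + t^4 + 5·t^3 + 4·t^2 - t - 5. We have position x(t) = t^6 - t^5 + t^4 + 5·t^3 + 4·t^2 - t - 5. Substituting t = 1: x(1) = 4.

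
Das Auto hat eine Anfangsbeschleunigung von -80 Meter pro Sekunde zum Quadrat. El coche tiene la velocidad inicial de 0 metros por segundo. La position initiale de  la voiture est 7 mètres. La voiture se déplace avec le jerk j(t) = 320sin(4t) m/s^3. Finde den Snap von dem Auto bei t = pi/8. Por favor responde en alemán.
Wir müssen unsere Gleichung für den Ruck j(t) = 320·sin(4·t) 1-mal ableiten. Mit d/dt von j(t) finden wir s(t) = 1280·cos(4·t). Aus der Gleichung für den Snap s(t) = 1280·cos(4·t), setzen wir t = pi/8 ein und erhalten s = 0.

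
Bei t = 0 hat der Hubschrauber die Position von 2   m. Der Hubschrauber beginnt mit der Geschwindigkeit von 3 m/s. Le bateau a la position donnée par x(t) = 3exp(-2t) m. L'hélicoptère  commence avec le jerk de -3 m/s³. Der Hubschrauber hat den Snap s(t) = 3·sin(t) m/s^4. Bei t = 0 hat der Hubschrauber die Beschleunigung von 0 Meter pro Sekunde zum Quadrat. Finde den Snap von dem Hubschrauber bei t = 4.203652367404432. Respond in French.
De l'équation du snap s(t) = 3·sin(t), nous substituons t = 4.203652367404432 pour obtenir s = -2.62008170329397.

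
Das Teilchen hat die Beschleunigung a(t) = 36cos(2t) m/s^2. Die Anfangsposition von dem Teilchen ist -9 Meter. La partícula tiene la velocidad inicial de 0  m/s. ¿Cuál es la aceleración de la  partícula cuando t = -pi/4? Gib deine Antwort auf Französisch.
De l'équation de l'accélération a(t) = 36·cos(2·t), nous substituons t = -pi/4 pour obtenir a = 0.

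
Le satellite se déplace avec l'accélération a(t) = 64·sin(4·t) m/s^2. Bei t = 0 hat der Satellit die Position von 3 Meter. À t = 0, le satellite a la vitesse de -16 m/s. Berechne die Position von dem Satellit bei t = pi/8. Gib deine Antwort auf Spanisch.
Para resolver esto, necesitamos tomar 2 integrales de nuestra ecuación de la aceleración a(t) = 64·sin(4·t). La antiderivada de la aceleración, con v(0) = -16, da la velocidad: v(t) = -16·cos(4·t). La integral de la velocidad es la posición. Usando x(0) = 3, obtenemos x(t) = 3 - 4·sin(4·t). Usando x(t) = 3 - 4·sin(4·t) y sustituyendo t = pi/8, encontramos x = -1.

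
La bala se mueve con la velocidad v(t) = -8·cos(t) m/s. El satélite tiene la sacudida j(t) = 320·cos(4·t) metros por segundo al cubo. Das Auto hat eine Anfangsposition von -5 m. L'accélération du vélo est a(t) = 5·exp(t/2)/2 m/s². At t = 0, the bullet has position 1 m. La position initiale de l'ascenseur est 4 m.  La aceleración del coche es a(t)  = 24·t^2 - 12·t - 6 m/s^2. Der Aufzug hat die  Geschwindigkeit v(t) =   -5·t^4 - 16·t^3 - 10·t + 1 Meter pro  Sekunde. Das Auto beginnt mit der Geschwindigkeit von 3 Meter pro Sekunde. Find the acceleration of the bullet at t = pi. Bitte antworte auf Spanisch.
Partiendo de la velocidad v(t) = -8·cos(t), tomamos 1 derivada. La derivada de la velocidad da la aceleración: a(t) = 8·sin(t). Usando a(t) = 8·sin(t) y sustituyendo t = pi, encontramos a = 0.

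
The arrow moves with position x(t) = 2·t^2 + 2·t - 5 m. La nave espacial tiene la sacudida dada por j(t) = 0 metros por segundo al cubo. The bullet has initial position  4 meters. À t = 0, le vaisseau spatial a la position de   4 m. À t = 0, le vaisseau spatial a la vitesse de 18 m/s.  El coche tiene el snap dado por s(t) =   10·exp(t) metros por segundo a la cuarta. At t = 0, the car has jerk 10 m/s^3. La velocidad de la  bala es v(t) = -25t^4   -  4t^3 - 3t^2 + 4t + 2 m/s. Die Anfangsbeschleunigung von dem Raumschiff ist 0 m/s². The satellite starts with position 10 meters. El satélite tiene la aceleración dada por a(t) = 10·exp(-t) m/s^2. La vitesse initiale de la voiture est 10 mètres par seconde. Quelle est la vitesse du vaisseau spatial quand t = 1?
Nous devons trouver la primitive de notre équation du jerk j(t) = 0 2 fois. L'intégrale du jerk, avec a(0) = 0, donne l'accélération: a(t) = 0. En intégrant l'accélération et en utilisant la condition initiale v(0) = 18, nous obtenons v(t) = 18. En utilisant v(t) = 18 et en substituant t = 1, nous trouvons v = 18.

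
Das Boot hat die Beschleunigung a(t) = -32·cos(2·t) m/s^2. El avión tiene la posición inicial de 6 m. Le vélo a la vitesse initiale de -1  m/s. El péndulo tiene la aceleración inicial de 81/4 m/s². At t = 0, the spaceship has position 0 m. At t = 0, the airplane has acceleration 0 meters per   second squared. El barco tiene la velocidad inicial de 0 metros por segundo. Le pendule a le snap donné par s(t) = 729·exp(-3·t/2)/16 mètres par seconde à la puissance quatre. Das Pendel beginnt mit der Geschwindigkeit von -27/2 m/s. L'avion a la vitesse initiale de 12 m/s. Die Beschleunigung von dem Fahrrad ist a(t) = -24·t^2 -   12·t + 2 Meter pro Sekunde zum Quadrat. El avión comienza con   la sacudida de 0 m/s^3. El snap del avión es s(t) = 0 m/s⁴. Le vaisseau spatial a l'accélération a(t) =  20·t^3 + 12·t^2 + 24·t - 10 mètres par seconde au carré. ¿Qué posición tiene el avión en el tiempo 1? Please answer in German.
Wir müssen das Integral unserer Gleichung für den Snap s(t) = 0 4-mal finden. Die Stammfunktion von dem Snap, mit j(0) = 0, ergibt den Ruck: j(t) = 0. Das Integral von dem Ruck, mit a(0) = 0, ergibt die Beschleunigung: a(t) = 0. Mit ∫a(t)dt und Anwendung von v(0) = 12, finden wir v(t) = 12. Das Integral von der Geschwindigkeit ist die Position. Mit x(0) = 6 erhalten wir x(t) = 12·t + 6. Mit x(t) = 12·t + 6 und Einsetzen von t = 1, finden wir x = 18.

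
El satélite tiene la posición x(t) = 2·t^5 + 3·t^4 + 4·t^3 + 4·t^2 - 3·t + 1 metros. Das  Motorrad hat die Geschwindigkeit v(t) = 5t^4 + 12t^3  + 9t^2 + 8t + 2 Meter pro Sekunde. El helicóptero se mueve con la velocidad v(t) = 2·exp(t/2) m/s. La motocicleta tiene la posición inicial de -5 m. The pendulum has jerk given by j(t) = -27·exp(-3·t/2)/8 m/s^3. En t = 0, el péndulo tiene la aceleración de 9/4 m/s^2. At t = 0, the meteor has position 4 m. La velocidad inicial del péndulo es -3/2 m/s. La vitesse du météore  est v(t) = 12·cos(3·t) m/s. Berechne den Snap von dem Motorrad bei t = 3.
Ausgehend von der Geschwindigkeit v(t) = 5·t^4 + 12·t^3 + 9·t^2 + 8·t + 2, nehmen wir 3 Ableitungen. Durch Ableiten von der Geschwindigkeit erhalten wir die Beschleunigung: a(t) = 20·t^3 + 36·t^2 + 18·t + 8. Mit d/dt von a(t) finden wir j(t) = 60·t^2 + 72·t + 18. Durch Ableiten von dem Ruck erhalten wir den Snap: s(t) = 120·t + 72. Mit s(t) = 120·t + 72 und Einsetzen von t = 3, finden wir s = 432.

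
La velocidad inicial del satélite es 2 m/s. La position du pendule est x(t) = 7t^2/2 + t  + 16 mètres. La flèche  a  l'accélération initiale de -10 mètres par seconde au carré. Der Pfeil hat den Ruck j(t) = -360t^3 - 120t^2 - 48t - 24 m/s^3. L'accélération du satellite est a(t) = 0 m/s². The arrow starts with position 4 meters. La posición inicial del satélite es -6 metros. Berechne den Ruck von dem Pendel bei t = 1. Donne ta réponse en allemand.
Ausgehend von der Position x(t) = 7·t^2/2 + t + 16, nehmen wir 3 Ableitungen. Durch Ableiten von der Position erhalten wir die Geschwindigkeit: v(t) = 7·t + 1. Mit d/dt von v(t) finden wir a(t) = 7. Die Ableitung von der Beschleunigung ergibt den Ruck: j(t) = 0. Mit j(t) = 0 und Einsetzen von t = 1, finden wir j = 0.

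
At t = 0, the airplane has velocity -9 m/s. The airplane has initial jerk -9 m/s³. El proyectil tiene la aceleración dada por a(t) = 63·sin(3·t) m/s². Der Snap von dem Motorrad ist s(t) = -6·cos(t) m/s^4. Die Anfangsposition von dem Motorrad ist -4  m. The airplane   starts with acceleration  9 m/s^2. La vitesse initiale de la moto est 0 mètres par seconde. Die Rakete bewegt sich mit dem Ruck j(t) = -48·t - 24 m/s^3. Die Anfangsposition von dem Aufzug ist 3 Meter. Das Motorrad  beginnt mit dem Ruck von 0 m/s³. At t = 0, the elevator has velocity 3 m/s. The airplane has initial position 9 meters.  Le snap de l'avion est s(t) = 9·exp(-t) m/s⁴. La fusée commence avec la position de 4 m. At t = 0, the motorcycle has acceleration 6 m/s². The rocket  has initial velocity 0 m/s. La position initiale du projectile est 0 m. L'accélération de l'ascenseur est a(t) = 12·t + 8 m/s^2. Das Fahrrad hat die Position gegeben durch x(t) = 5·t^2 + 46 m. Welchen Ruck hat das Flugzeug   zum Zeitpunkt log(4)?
Wir müssen unsere Gleichung für den Snap s(t) = 9·exp(-t) 1-mal integrieren. Mit ∫s(t)dt und Anwendung von j(0) = -9, finden wir j(t) = -9·exp(-t). Mit j(t) = -9·exp(-t) und Einsetzen von t = log(4), finden wir j = -9/4.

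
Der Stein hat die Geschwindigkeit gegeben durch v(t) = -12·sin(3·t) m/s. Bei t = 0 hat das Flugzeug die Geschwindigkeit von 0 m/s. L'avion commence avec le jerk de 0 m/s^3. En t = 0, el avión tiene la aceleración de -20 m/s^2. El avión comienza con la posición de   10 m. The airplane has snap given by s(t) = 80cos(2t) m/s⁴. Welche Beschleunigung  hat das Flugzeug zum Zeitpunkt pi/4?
Um dies zu lösen, müssen wir 2 Integrale unserer Gleichung für den Snap s(t) = 80·cos(2·t) finden. Die Stammfunktion von dem Snap ist der Ruck. Mit j(0) = 0 erhalten wir j(t) = 40·sin(2·t). Mit ∫j(t)dt und Anwendung von a(0) = -20, finden wir a(t) = -20·cos(2·t). Mit a(t) = -20·cos(2·t) und Einsetzen von t = pi/4, finden wir a = 0.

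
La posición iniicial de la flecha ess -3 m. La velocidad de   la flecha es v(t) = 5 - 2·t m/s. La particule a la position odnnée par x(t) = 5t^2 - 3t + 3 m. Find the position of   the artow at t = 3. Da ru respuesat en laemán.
Ausgehend von der Geschwindigkeit v(t) = 5 - 2·t, nehmen wir 1 Stammfunktion. Die Stammfunktion von der Geschwindigkeit ist die Position. Mit x(0) = -3 erhalten wir x(t) = -t^2 + 5·t - 3. Mit x(t) = -t^2 + 5·t - 3 und Einsetzen von t = 3, finden wir x = 3.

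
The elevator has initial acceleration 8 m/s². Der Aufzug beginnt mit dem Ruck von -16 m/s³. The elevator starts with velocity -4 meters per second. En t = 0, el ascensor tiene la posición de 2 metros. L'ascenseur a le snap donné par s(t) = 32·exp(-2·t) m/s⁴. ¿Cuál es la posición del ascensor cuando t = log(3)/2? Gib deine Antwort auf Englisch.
To solve this, we need to take 4 antiderivatives of our snap equation s(t) = 32·exp(-2·t). The integral of snap is jerk. Using j(0) = -16, we get j(t) = -16·exp(-2·t). Finding the antiderivative of j(t) and using a(0) = 8: a(t) = 8·exp(-2·t). The integral of acceleration is velocity. Using v(0) = -4, we get v(t) = -4·exp(-2·t). The integral of velocity, with x(0) = 2, gives position: x(t) = 2·exp(-2·t). From the given position equation x(t) = 2·exp(-2·t), we substitute t = log(3)/2 to get x = 2/3.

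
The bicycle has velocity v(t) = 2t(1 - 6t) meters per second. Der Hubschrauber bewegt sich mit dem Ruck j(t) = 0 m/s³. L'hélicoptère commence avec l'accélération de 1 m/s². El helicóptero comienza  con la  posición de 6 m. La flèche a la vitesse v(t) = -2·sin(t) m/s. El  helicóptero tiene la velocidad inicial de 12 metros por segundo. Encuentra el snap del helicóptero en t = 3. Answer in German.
Wir müssen unsere Gleichung für den Ruck j(t) = 0 1-mal ableiten. Mit d/dt von j(t) finden wir s(t) = 0. Mit s(t) = 0 und Einsetzen von t = 3, finden wir s = 0.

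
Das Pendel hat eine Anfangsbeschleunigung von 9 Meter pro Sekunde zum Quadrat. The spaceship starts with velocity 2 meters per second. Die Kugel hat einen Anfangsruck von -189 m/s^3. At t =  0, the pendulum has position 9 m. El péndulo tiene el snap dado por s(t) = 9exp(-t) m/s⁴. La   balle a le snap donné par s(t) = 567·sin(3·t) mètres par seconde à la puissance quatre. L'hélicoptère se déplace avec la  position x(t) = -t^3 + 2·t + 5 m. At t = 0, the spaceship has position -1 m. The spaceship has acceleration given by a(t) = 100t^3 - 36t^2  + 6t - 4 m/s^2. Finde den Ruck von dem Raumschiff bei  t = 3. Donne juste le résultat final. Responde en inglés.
j(3) = 2490.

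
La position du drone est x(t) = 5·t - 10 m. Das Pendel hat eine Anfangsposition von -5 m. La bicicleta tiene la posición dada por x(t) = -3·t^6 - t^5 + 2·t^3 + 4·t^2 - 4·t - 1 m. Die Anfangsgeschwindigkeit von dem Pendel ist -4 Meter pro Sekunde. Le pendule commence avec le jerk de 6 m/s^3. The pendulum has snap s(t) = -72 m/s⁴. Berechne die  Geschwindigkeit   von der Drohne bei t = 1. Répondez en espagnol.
Debemos derivar nuestra ecuación de la posición x(t) = 5·t - 10 1 vez. Derivando la posición, obtenemos la velocidad: v(t) = 5. De la ecuación de la velocidad v(t) = 5, sustituimos t = 1 para obtener v = 5.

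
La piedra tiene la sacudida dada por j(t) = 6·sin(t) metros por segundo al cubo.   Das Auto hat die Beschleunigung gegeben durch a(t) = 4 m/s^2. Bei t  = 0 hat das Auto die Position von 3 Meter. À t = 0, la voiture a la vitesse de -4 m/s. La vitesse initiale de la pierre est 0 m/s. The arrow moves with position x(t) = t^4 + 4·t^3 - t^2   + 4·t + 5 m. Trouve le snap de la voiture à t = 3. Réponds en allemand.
Um dies zu lösen, müssen wir 2 Ableitungen unserer Gleichung für die Beschleunigung a(t) = 4 nehmen. Durch Ableiten von der Beschleunigung erhalten wir den Ruck: j(t) = 0. Mit d/dt von j(t) finden wir s(t) = 0. Mit s(t) = 0 und Einsetzen von t = 3, finden wir s = 0.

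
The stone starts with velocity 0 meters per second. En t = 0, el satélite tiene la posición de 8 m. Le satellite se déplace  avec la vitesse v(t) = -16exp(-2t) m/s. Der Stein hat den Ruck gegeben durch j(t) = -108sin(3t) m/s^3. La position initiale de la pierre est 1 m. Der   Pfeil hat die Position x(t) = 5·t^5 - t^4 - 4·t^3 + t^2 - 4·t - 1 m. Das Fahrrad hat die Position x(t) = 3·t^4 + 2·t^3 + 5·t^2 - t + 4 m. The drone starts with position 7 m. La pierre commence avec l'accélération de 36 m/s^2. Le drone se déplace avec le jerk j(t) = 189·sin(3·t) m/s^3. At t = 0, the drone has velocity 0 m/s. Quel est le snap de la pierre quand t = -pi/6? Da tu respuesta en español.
Partiendo de la sacudida j(t) = -108·sin(3·t), tomamos 1 derivada. Derivando la sacudida, obtenemos el snap: s(t) = -324·cos(3·t). Usando s(t) = -324·cos(3·t) y sustituyendo t = -pi/6, encontramos s = 0.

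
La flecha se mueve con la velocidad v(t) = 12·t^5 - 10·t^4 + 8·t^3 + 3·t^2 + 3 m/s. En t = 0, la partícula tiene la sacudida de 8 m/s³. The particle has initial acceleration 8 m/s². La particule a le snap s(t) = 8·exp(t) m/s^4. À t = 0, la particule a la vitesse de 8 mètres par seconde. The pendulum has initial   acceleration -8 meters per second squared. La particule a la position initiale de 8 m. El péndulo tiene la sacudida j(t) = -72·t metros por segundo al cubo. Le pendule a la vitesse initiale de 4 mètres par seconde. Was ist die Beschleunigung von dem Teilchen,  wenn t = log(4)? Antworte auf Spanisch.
Partiendo del snap s(t) = 8·exp(t), tomamos 2 integrales. La integral del snap, con j(0) = 8, da la sacudida: j(t) = 8·exp(t). La antiderivada de la sacudida es la aceleración. Usando a(0) = 8, obtenemos a(t) = 8·exp(t). De la ecuación de la aceleración a(t) = 8·exp(t), sustituimos t = log(4) para obtener a = 32.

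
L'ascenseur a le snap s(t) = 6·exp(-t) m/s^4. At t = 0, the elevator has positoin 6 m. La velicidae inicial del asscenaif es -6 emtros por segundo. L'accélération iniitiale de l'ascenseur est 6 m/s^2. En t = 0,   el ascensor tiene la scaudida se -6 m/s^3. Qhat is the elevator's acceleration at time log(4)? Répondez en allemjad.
Um dies zu lösen, müssen wir 2 Integrale unserer Gleichung für den Snap s(t) = 6·exp(-t) finden. Mit ∫s(t)dt und Anwendung von j(0) = -6, finden wir j(t) = -6·exp(-t). Mit ∫j(t)dt und Anwendung von a(0) = 6, finden wir a(t) = 6·exp(-t). Aus der Gleichung für die Beschleunigung a(t) = 6·exp(-t), setzen wir t = log(4) ein und erhalten a = 3/2.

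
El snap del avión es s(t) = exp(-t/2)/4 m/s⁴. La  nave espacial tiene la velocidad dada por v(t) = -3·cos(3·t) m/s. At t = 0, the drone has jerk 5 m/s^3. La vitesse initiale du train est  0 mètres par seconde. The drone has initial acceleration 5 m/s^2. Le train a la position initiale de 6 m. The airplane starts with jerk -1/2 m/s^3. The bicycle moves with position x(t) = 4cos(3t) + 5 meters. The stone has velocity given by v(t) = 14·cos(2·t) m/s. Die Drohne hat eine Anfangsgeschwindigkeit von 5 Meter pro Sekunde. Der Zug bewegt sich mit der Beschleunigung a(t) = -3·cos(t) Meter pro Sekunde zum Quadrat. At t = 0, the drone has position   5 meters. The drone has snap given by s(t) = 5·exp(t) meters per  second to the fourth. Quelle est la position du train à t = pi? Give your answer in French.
Nous devons intégrer notre équation de l'accélération a(t) = -3·cos(t) 2 fois. En prenant ∫a(t)dt et en appliquant v(0) = 0, nous trouvons v(t) = -3·sin(t). En intégrant la vitesse et en utilisant la condition initiale x(0) = 6, nous obtenons x(t) = 3·cos(t) + 3. Nous avons la position x(t) = 3·cos(t) + 3. En substituant t = pi: x(pi) = 0.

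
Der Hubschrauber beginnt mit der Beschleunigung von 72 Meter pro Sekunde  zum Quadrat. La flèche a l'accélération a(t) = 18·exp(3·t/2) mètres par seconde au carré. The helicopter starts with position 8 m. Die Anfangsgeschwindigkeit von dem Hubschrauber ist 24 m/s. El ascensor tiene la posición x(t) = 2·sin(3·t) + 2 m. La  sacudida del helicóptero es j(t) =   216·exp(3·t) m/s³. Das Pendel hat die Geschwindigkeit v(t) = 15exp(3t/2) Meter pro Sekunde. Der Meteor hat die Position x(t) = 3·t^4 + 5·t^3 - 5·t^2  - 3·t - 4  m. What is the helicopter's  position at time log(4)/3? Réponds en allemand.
Wir müssen das Integral unserer Gleichung für den Ruck j(t) = 216·exp(3·t) 3-mal finden. Durch Integration von dem Ruck und Verwendung der Anfangsbedingung a(0) = 72, erhalten wir a(t) = 72·exp(3·t). Das Integral von der Beschleunigung, mit v(0) = 24, ergibt die Geschwindigkeit: v(t) = 24·exp(3·t). Durch Integration von der Geschwindigkeit und Verwendung der Anfangsbedingung x(0) = 8, erhalten wir x(t) = 8·exp(3·t). Aus der Gleichung für die Position x(t) = 8·exp(3·t), setzen wir t = log(4)/3 ein und erhalten x = 32.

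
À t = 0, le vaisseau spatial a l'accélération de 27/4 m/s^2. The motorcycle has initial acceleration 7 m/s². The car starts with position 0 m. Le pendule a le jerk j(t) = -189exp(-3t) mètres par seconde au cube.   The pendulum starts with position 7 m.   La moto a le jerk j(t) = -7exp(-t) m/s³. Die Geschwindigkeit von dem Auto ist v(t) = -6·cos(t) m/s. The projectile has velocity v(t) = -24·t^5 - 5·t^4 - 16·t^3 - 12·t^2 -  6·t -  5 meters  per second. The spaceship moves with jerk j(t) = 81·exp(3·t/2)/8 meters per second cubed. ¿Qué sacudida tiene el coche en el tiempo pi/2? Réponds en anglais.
Starting from velocity v(t) = -6·cos(t), we take 2 derivatives. Taking d/dt of v(t), we find a(t) = 6·sin(t). The derivative of acceleration gives jerk: j(t) = 6·cos(t). From the given jerk equation j(t) = 6·cos(t), we substitute t = pi/2 to get j = 0.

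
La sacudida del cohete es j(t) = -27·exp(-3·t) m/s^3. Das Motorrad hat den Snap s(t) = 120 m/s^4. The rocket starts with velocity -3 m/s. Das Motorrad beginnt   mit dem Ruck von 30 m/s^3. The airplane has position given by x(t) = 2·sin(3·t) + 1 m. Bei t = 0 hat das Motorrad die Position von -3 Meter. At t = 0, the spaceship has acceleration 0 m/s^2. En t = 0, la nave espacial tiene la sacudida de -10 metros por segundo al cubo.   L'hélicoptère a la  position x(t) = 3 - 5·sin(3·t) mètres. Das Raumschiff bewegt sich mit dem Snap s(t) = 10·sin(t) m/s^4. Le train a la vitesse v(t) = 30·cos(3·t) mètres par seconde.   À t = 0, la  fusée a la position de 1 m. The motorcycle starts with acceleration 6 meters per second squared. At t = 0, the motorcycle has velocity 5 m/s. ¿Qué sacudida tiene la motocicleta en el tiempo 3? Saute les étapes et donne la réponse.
La sacudida en t = 3 es j = 390.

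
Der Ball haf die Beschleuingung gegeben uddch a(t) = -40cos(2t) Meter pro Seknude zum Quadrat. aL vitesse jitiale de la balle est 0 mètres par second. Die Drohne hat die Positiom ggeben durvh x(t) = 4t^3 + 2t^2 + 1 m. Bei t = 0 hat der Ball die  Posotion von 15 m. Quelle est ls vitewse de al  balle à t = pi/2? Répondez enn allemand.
Wir müssen die Stammfunktion unserer Gleichung für die Beschleunigung a(t) = -40·cos(2·t) 1-mal finden. Mit ∫a(t)dt und Anwendung von v(0) = 0, finden wir v(t) = -20·sin(2·t). Mit v(t) = -20·sin(2·t) und Einsetzen von t = pi/2, finden wir v = 0.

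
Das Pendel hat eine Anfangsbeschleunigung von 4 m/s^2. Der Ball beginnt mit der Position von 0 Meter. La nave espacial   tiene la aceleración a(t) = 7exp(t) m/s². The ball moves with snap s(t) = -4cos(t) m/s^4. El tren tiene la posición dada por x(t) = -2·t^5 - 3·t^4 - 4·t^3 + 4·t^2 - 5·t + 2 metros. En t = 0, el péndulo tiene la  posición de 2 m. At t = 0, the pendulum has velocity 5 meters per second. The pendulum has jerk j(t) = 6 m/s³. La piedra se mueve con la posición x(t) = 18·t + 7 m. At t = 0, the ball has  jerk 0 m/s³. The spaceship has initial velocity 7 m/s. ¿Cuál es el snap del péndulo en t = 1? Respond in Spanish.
Para resolver esto, necesitamos tomar 1 derivada de nuestra ecuación de la sacudida j(t) = 6. Derivando la sacudida, obtenemos el snap: s(t) = 0. De la ecuación del snap s(t) = 0, sustituimos t = 1 para obtener s = 0.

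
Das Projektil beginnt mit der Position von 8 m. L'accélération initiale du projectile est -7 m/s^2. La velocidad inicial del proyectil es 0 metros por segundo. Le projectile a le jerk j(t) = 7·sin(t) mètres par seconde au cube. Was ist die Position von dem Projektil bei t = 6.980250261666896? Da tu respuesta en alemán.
Ausgehend von dem Ruck j(t) = 7·sin(t), nehmen wir 3 Stammfunktionen. Das Integral von dem Ruck, mit a(0) = -7, ergibt die Beschleunigung: a(t) = -7·cos(t). Durch Integration von der Beschleunigung und Verwendung der Anfangsbedingung v(0) = 0, erhalten wir v(t) = -7·sin(t). Durch Integration von der Geschwindigkeit und Verwendung der Anfangsbedingung x(0) = 8, erhalten wir x(t) = 7·cos(t) + 1. Mit x(t) = 7·cos(t) + 1 und Einsetzen von t = 6.980250261666896, finden wir x = 6.36710788908517.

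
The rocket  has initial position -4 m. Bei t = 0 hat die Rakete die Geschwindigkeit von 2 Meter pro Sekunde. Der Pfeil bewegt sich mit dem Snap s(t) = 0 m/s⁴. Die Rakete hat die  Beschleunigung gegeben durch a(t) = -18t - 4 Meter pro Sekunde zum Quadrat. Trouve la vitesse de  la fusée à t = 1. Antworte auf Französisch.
Nous devons trouver la primitive de notre équation de l'accélération a(t) = -18·t - 4 1 fois. L'intégrale de l'accélération, avec v(0) = 2, donne la vitesse: v(t) = -9·t^2 - 4·t + 2. De l'équation de la vitesse v(t) = -9·t^2 - 4·t + 2, nous substituons t = 1 pour obtenir v = -11.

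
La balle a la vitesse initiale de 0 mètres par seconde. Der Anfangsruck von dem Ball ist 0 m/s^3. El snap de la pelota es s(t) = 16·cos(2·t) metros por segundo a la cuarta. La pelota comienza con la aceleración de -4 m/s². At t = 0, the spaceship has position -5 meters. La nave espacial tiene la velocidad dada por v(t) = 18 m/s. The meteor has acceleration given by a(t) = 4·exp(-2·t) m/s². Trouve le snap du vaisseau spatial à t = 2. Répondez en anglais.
Starting from velocity v(t) = 18, we take 3 derivatives. The derivative of velocity gives acceleration: a(t) = 0. Differentiating acceleration, we get jerk: j(t) = 0. The derivative of jerk gives snap: s(t) = 0. Using s(t) = 0 and substituting t = 2, we find s = 0.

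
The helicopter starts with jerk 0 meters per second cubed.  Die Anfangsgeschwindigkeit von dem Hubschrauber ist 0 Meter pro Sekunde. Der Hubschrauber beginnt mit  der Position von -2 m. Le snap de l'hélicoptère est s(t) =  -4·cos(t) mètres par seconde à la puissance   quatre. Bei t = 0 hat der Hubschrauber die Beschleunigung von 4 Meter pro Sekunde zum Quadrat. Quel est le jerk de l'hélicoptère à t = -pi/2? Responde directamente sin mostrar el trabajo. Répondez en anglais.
At t = -pi/2, j = 4.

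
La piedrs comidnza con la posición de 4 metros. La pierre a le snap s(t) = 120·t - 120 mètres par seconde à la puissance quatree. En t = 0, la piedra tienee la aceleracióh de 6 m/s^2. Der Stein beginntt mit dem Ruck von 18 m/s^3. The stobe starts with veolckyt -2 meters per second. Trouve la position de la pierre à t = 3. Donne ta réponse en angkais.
To solve this, we need to take 4 antiderivatives of our snap equation s(t) = 120·t - 120. Integrating snap and using the initial condition j(0) = 18, we get j(t) = 60·t^2 - 120·t + 18. Integrating jerk and using the initial condition a(0) = 6, we get a(t) = 20·t^3 - 60·t^2 + 18·t + 6. Integrating acceleration and using the initial condition v(0) = -2, we get v(t) = 5·t^4 - 20·t^3 + 9·t^2 + 6·t - 2. The antiderivative of velocity is position. Using x(0) = 4, we get x(t) = t^5 - 5·t^4 + 3·t^3 + 3·t^2 - 2·t + 4. We have position x(t) = t^5 - 5·t^4 + 3·t^3 + 3·t^2 - 2·t + 4. Substituting t = 3: x(3) = -56.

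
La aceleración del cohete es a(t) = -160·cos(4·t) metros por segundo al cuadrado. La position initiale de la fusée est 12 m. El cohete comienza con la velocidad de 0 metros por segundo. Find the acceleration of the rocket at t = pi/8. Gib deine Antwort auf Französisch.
De l'équation de l'accélération a(t) = -160·cos(4·t), nous substituons t = pi/8 pour obtenir a = 0.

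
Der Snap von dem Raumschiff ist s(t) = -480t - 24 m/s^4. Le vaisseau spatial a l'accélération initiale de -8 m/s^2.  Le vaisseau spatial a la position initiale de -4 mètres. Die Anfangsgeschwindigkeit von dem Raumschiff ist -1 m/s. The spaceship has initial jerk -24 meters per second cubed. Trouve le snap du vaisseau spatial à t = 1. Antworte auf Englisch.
From the given snap equation s(t) = -480·t - 24, we substitute t = 1 to get s = -504.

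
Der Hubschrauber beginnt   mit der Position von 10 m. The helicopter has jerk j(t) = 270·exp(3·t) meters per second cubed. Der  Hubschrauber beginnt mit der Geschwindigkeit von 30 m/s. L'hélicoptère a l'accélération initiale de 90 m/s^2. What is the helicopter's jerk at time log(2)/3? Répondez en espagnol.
Tenemos la sacudida j(t) = 270·exp(3·t). Sustituyendo t = log(2)/3: j(log(2)/3) = 540.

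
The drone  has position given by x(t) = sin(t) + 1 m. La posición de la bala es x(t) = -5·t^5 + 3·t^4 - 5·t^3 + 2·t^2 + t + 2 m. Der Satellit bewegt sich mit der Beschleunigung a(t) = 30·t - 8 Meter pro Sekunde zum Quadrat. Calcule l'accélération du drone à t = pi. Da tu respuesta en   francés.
Pour résoudre ceci, nous devons prendre 2 dérivées de notre équation de la position x(t) = sin(t) + 1. En dérivant la position, nous obtenons la vitesse: v(t) = cos(t). En prenant d/dt de v(t), nous trouvons a(t) = -sin(t). Nous avons l'accélération a(t) = -sin(t). En substituant t = pi: a(pi) = 0.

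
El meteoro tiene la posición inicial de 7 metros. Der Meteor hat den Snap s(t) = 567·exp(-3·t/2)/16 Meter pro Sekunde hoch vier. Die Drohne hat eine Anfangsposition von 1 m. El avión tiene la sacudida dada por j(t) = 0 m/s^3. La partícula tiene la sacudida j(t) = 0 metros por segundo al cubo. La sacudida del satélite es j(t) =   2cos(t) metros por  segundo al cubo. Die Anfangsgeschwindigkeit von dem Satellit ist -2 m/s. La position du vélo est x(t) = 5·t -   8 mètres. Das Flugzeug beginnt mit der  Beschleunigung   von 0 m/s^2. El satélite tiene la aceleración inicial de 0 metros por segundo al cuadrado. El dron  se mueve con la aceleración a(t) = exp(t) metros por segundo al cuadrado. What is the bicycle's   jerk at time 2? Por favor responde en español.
Partiendo de la posición x(t) = 5·t - 8, tomamos 3 derivadas. La derivada de la posición da la velocidad: v(t) = 5. Tomando d/dt de v(t), encontramos a(t) = 0. La derivada de la aceleración da la sacudida: j(t) = 0. Usando j(t) = 0 y sustituyendo t = 2, encontramos j = 0.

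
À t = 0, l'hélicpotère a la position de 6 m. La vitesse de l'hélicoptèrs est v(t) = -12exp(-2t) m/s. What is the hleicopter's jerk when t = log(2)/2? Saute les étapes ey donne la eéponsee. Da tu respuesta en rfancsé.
Le jerk à t = log(2)/2 est j = -24.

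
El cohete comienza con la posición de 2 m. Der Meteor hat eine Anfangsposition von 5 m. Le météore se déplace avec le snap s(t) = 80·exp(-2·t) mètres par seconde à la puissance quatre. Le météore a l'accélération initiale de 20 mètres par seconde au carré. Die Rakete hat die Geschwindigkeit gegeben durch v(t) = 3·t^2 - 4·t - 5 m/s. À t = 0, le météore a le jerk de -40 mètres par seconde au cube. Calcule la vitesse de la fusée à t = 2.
De l'équation de la vitesse v(t) = 3·t^2 - 4·t - 5, nous substituons t = 2 pour obtenir v = -1.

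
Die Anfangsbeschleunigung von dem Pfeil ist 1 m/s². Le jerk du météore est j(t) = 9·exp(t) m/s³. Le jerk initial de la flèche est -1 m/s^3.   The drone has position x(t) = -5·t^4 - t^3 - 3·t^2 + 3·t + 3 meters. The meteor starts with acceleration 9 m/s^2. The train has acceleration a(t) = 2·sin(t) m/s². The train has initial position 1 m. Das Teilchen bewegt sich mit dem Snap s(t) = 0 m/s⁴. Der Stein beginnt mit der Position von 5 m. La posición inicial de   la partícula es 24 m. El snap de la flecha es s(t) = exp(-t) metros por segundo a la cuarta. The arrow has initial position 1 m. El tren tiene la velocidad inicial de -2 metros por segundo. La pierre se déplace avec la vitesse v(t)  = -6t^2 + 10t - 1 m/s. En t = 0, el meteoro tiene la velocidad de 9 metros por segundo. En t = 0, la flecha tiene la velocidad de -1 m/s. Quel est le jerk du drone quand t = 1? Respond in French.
Nous devons dériver notre équation de la position x(t) = -5·t^4 - t^3 - 3·t^2 + 3·t + 3 3 fois. En prenant d/dt de x(t), nous trouvons v(t) = -20·t^3 - 3·t^2 - 6·t + 3. La dérivée de la vitesse donne l'accélération: a(t) = -60·t^2 - 6·t - 6. En prenant d/dt de a(t), nous trouvons j(t) = -120·t - 6. En utilisant j(t) = -120·t - 6 et en substituant t = 1, nous trouvons j = -126.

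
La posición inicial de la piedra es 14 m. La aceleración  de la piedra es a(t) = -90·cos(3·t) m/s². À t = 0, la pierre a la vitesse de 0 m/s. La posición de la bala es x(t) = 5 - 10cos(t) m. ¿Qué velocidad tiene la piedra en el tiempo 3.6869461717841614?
Para resolver esto, necesitamos tomar 1 antiderivada de nuestra ecuación de la aceleración a(t) = -90·cos(3·t). Tomando ∫a(t)dt y aplicando v(0) = 0, encontramos v(t) = -30·sin(3·t). Usando v(t) = -30·sin(3·t) y sustituyendo t = 3.6869461717841614, encontramos v = 29.9361313836658.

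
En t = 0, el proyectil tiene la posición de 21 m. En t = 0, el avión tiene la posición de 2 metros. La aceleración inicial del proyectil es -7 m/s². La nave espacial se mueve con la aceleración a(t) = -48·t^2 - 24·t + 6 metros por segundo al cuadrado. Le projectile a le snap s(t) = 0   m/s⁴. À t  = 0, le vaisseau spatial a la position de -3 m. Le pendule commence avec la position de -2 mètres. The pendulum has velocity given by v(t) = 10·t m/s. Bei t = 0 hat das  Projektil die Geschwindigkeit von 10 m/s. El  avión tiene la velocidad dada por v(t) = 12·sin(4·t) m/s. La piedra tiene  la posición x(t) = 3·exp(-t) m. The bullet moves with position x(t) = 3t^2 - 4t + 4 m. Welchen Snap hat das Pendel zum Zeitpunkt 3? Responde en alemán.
Um dies zu lösen, müssen wir 3 Ableitungen unserer Gleichung für die Geschwindigkeit v(t) = 10·t nehmen. Durch Ableiten von der Geschwindigkeit erhalten wir die Beschleunigung: a(t) = 10. Die Ableitung von der Beschleunigung ergibt den Ruck: j(t) = 0. Mit d/dt von j(t) finden wir s(t) = 0. Aus der Gleichung für den Snap s(t) = 0, setzen wir t = 3 ein und erhalten s = 0.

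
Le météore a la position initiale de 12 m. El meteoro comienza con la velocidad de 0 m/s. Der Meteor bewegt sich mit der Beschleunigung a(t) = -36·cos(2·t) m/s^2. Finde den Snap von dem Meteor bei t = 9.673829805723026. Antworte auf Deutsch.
Um dies zu lösen, müssen wir 2 Ableitungen unserer Gleichung für die Beschleunigung a(t) = -36·cos(2·t) nehmen. Mit d/dt von a(t) finden wir j(t) = 72·sin(2·t). Mit d/dt von j(t) finden wir s(t) = 144·cos(2·t). Aus der Gleichung für den Snap s(t) = 144·cos(2·t), setzen wir t = 9.673829805723026 ein und erhalten s = 126.502577703879.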